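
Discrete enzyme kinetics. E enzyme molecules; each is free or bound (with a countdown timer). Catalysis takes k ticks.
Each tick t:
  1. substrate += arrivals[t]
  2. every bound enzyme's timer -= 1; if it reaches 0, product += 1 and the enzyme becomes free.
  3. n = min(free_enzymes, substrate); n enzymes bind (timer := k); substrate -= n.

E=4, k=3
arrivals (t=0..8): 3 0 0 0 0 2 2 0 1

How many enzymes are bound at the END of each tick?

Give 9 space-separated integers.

Answer: 3 3 3 0 0 2 4 4 3

Derivation:
t=0: arr=3 -> substrate=0 bound=3 product=0
t=1: arr=0 -> substrate=0 bound=3 product=0
t=2: arr=0 -> substrate=0 bound=3 product=0
t=3: arr=0 -> substrate=0 bound=0 product=3
t=4: arr=0 -> substrate=0 bound=0 product=3
t=5: arr=2 -> substrate=0 bound=2 product=3
t=6: arr=2 -> substrate=0 bound=4 product=3
t=7: arr=0 -> substrate=0 bound=4 product=3
t=8: arr=1 -> substrate=0 bound=3 product=5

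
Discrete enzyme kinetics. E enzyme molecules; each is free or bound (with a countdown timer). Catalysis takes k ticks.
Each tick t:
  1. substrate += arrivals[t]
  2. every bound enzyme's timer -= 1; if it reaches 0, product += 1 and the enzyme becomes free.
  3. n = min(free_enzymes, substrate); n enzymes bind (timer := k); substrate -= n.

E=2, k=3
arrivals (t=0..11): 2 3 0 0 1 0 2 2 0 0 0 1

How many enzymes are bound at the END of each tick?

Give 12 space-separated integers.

t=0: arr=2 -> substrate=0 bound=2 product=0
t=1: arr=3 -> substrate=3 bound=2 product=0
t=2: arr=0 -> substrate=3 bound=2 product=0
t=3: arr=0 -> substrate=1 bound=2 product=2
t=4: arr=1 -> substrate=2 bound=2 product=2
t=5: arr=0 -> substrate=2 bound=2 product=2
t=6: arr=2 -> substrate=2 bound=2 product=4
t=7: arr=2 -> substrate=4 bound=2 product=4
t=8: arr=0 -> substrate=4 bound=2 product=4
t=9: arr=0 -> substrate=2 bound=2 product=6
t=10: arr=0 -> substrate=2 bound=2 product=6
t=11: arr=1 -> substrate=3 bound=2 product=6

Answer: 2 2 2 2 2 2 2 2 2 2 2 2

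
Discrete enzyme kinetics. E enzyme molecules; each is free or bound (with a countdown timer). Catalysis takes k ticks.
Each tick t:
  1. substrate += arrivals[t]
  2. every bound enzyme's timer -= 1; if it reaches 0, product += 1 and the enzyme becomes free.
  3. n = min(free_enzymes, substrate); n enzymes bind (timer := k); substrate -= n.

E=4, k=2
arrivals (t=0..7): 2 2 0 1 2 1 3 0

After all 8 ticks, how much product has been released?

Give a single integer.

t=0: arr=2 -> substrate=0 bound=2 product=0
t=1: arr=2 -> substrate=0 bound=4 product=0
t=2: arr=0 -> substrate=0 bound=2 product=2
t=3: arr=1 -> substrate=0 bound=1 product=4
t=4: arr=2 -> substrate=0 bound=3 product=4
t=5: arr=1 -> substrate=0 bound=3 product=5
t=6: arr=3 -> substrate=0 bound=4 product=7
t=7: arr=0 -> substrate=0 bound=3 product=8

Answer: 8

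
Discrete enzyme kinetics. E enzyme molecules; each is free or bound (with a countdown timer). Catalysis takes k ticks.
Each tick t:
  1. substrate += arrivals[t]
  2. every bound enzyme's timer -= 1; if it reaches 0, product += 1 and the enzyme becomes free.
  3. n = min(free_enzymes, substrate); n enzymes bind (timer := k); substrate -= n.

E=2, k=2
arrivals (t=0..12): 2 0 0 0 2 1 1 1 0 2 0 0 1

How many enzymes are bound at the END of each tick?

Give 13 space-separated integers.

t=0: arr=2 -> substrate=0 bound=2 product=0
t=1: arr=0 -> substrate=0 bound=2 product=0
t=2: arr=0 -> substrate=0 bound=0 product=2
t=3: arr=0 -> substrate=0 bound=0 product=2
t=4: arr=2 -> substrate=0 bound=2 product=2
t=5: arr=1 -> substrate=1 bound=2 product=2
t=6: arr=1 -> substrate=0 bound=2 product=4
t=7: arr=1 -> substrate=1 bound=2 product=4
t=8: arr=0 -> substrate=0 bound=1 product=6
t=9: arr=2 -> substrate=1 bound=2 product=6
t=10: arr=0 -> substrate=0 bound=2 product=7
t=11: arr=0 -> substrate=0 bound=1 product=8
t=12: arr=1 -> substrate=0 bound=1 product=9

Answer: 2 2 0 0 2 2 2 2 1 2 2 1 1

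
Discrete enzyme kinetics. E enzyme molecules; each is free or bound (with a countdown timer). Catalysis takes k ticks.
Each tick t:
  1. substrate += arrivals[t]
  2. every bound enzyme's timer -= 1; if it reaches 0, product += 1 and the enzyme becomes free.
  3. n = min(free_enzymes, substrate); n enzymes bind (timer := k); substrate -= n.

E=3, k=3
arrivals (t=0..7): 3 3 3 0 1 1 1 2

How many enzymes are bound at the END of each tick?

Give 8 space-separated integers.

t=0: arr=3 -> substrate=0 bound=3 product=0
t=1: arr=3 -> substrate=3 bound=3 product=0
t=2: arr=3 -> substrate=6 bound=3 product=0
t=3: arr=0 -> substrate=3 bound=3 product=3
t=4: arr=1 -> substrate=4 bound=3 product=3
t=5: arr=1 -> substrate=5 bound=3 product=3
t=6: arr=1 -> substrate=3 bound=3 product=6
t=7: arr=2 -> substrate=5 bound=3 product=6

Answer: 3 3 3 3 3 3 3 3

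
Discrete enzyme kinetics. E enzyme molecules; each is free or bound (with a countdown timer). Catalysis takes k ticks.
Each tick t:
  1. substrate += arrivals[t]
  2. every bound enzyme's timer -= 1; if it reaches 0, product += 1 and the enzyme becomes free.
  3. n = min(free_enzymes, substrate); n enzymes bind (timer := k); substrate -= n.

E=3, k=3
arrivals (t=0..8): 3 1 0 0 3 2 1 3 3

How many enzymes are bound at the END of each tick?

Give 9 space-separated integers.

Answer: 3 3 3 1 3 3 3 3 3

Derivation:
t=0: arr=3 -> substrate=0 bound=3 product=0
t=1: arr=1 -> substrate=1 bound=3 product=0
t=2: arr=0 -> substrate=1 bound=3 product=0
t=3: arr=0 -> substrate=0 bound=1 product=3
t=4: arr=3 -> substrate=1 bound=3 product=3
t=5: arr=2 -> substrate=3 bound=3 product=3
t=6: arr=1 -> substrate=3 bound=3 product=4
t=7: arr=3 -> substrate=4 bound=3 product=6
t=8: arr=3 -> substrate=7 bound=3 product=6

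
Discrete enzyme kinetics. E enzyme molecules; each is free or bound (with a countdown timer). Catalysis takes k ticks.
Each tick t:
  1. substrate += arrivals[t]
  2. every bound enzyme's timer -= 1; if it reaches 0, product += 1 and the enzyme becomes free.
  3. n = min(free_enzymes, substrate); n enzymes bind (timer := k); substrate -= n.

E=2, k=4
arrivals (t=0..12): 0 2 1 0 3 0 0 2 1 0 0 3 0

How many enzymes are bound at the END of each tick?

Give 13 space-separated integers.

Answer: 0 2 2 2 2 2 2 2 2 2 2 2 2

Derivation:
t=0: arr=0 -> substrate=0 bound=0 product=0
t=1: arr=2 -> substrate=0 bound=2 product=0
t=2: arr=1 -> substrate=1 bound=2 product=0
t=3: arr=0 -> substrate=1 bound=2 product=0
t=4: arr=3 -> substrate=4 bound=2 product=0
t=5: arr=0 -> substrate=2 bound=2 product=2
t=6: arr=0 -> substrate=2 bound=2 product=2
t=7: arr=2 -> substrate=4 bound=2 product=2
t=8: arr=1 -> substrate=5 bound=2 product=2
t=9: arr=0 -> substrate=3 bound=2 product=4
t=10: arr=0 -> substrate=3 bound=2 product=4
t=11: arr=3 -> substrate=6 bound=2 product=4
t=12: arr=0 -> substrate=6 bound=2 product=4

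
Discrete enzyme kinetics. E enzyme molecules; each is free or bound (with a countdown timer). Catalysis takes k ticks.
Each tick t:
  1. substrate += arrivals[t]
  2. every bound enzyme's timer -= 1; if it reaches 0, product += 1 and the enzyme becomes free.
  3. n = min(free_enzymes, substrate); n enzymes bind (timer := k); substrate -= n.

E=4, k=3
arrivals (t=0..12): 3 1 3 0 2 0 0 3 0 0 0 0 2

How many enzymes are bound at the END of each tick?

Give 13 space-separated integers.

t=0: arr=3 -> substrate=0 bound=3 product=0
t=1: arr=1 -> substrate=0 bound=4 product=0
t=2: arr=3 -> substrate=3 bound=4 product=0
t=3: arr=0 -> substrate=0 bound=4 product=3
t=4: arr=2 -> substrate=1 bound=4 product=4
t=5: arr=0 -> substrate=1 bound=4 product=4
t=6: arr=0 -> substrate=0 bound=2 product=7
t=7: arr=3 -> substrate=0 bound=4 product=8
t=8: arr=0 -> substrate=0 bound=4 product=8
t=9: arr=0 -> substrate=0 bound=3 product=9
t=10: arr=0 -> substrate=0 bound=0 product=12
t=11: arr=0 -> substrate=0 bound=0 product=12
t=12: arr=2 -> substrate=0 bound=2 product=12

Answer: 3 4 4 4 4 4 2 4 4 3 0 0 2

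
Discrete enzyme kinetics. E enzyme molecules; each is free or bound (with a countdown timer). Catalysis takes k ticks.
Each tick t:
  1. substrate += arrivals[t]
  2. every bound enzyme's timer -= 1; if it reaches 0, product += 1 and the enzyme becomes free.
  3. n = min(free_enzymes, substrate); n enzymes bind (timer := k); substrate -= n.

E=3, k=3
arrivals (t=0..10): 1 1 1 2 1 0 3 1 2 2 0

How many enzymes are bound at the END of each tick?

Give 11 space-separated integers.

t=0: arr=1 -> substrate=0 bound=1 product=0
t=1: arr=1 -> substrate=0 bound=2 product=0
t=2: arr=1 -> substrate=0 bound=3 product=0
t=3: arr=2 -> substrate=1 bound=3 product=1
t=4: arr=1 -> substrate=1 bound=3 product=2
t=5: arr=0 -> substrate=0 bound=3 product=3
t=6: arr=3 -> substrate=2 bound=3 product=4
t=7: arr=1 -> substrate=2 bound=3 product=5
t=8: arr=2 -> substrate=3 bound=3 product=6
t=9: arr=2 -> substrate=4 bound=3 product=7
t=10: arr=0 -> substrate=3 bound=3 product=8

Answer: 1 2 3 3 3 3 3 3 3 3 3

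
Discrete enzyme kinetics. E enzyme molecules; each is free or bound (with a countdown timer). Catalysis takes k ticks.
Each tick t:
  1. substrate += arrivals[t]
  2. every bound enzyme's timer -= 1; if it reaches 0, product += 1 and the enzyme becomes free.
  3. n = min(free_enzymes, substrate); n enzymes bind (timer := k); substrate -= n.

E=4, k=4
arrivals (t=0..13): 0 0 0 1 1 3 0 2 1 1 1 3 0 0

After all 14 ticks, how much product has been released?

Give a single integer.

Answer: 8

Derivation:
t=0: arr=0 -> substrate=0 bound=0 product=0
t=1: arr=0 -> substrate=0 bound=0 product=0
t=2: arr=0 -> substrate=0 bound=0 product=0
t=3: arr=1 -> substrate=0 bound=1 product=0
t=4: arr=1 -> substrate=0 bound=2 product=0
t=5: arr=3 -> substrate=1 bound=4 product=0
t=6: arr=0 -> substrate=1 bound=4 product=0
t=7: arr=2 -> substrate=2 bound=4 product=1
t=8: arr=1 -> substrate=2 bound=4 product=2
t=9: arr=1 -> substrate=1 bound=4 product=4
t=10: arr=1 -> substrate=2 bound=4 product=4
t=11: arr=3 -> substrate=4 bound=4 product=5
t=12: arr=0 -> substrate=3 bound=4 product=6
t=13: arr=0 -> substrate=1 bound=4 product=8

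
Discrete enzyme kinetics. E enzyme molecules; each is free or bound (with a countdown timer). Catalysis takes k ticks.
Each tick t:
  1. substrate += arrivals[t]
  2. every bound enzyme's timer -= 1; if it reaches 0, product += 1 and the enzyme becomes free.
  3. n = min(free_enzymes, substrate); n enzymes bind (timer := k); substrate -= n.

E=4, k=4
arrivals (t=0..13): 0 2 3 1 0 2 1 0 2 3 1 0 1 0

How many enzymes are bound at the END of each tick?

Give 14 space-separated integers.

t=0: arr=0 -> substrate=0 bound=0 product=0
t=1: arr=2 -> substrate=0 bound=2 product=0
t=2: arr=3 -> substrate=1 bound=4 product=0
t=3: arr=1 -> substrate=2 bound=4 product=0
t=4: arr=0 -> substrate=2 bound=4 product=0
t=5: arr=2 -> substrate=2 bound=4 product=2
t=6: arr=1 -> substrate=1 bound=4 product=4
t=7: arr=0 -> substrate=1 bound=4 product=4
t=8: arr=2 -> substrate=3 bound=4 product=4
t=9: arr=3 -> substrate=4 bound=4 product=6
t=10: arr=1 -> substrate=3 bound=4 product=8
t=11: arr=0 -> substrate=3 bound=4 product=8
t=12: arr=1 -> substrate=4 bound=4 product=8
t=13: arr=0 -> substrate=2 bound=4 product=10

Answer: 0 2 4 4 4 4 4 4 4 4 4 4 4 4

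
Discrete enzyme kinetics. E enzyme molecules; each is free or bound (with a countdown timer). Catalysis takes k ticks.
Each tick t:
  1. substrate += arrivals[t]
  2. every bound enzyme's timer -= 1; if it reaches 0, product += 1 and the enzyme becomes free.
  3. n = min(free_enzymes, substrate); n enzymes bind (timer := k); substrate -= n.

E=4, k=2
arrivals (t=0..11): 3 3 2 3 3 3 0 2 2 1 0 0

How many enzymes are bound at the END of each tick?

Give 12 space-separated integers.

Answer: 3 4 4 4 4 4 4 4 4 4 3 2

Derivation:
t=0: arr=3 -> substrate=0 bound=3 product=0
t=1: arr=3 -> substrate=2 bound=4 product=0
t=2: arr=2 -> substrate=1 bound=4 product=3
t=3: arr=3 -> substrate=3 bound=4 product=4
t=4: arr=3 -> substrate=3 bound=4 product=7
t=5: arr=3 -> substrate=5 bound=4 product=8
t=6: arr=0 -> substrate=2 bound=4 product=11
t=7: arr=2 -> substrate=3 bound=4 product=12
t=8: arr=2 -> substrate=2 bound=4 product=15
t=9: arr=1 -> substrate=2 bound=4 product=16
t=10: arr=0 -> substrate=0 bound=3 product=19
t=11: arr=0 -> substrate=0 bound=2 product=20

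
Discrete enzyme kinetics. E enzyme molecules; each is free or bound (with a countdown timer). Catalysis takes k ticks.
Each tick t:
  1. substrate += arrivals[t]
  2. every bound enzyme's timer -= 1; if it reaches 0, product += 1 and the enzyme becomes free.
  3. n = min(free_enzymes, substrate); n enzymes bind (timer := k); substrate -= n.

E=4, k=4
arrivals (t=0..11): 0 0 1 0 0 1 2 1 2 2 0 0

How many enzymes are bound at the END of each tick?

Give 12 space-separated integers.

Answer: 0 0 1 1 1 2 3 4 4 4 4 4

Derivation:
t=0: arr=0 -> substrate=0 bound=0 product=0
t=1: arr=0 -> substrate=0 bound=0 product=0
t=2: arr=1 -> substrate=0 bound=1 product=0
t=3: arr=0 -> substrate=0 bound=1 product=0
t=4: arr=0 -> substrate=0 bound=1 product=0
t=5: arr=1 -> substrate=0 bound=2 product=0
t=6: arr=2 -> substrate=0 bound=3 product=1
t=7: arr=1 -> substrate=0 bound=4 product=1
t=8: arr=2 -> substrate=2 bound=4 product=1
t=9: arr=2 -> substrate=3 bound=4 product=2
t=10: arr=0 -> substrate=1 bound=4 product=4
t=11: arr=0 -> substrate=0 bound=4 product=5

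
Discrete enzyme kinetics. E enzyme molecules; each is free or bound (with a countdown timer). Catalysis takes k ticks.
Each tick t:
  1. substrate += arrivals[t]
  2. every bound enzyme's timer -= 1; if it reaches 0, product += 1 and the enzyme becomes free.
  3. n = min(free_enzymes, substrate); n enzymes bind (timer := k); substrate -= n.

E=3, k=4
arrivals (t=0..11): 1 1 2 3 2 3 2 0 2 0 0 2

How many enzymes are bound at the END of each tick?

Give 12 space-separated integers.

t=0: arr=1 -> substrate=0 bound=1 product=0
t=1: arr=1 -> substrate=0 bound=2 product=0
t=2: arr=2 -> substrate=1 bound=3 product=0
t=3: arr=3 -> substrate=4 bound=3 product=0
t=4: arr=2 -> substrate=5 bound=3 product=1
t=5: arr=3 -> substrate=7 bound=3 product=2
t=6: arr=2 -> substrate=8 bound=3 product=3
t=7: arr=0 -> substrate=8 bound=3 product=3
t=8: arr=2 -> substrate=9 bound=3 product=4
t=9: arr=0 -> substrate=8 bound=3 product=5
t=10: arr=0 -> substrate=7 bound=3 product=6
t=11: arr=2 -> substrate=9 bound=3 product=6

Answer: 1 2 3 3 3 3 3 3 3 3 3 3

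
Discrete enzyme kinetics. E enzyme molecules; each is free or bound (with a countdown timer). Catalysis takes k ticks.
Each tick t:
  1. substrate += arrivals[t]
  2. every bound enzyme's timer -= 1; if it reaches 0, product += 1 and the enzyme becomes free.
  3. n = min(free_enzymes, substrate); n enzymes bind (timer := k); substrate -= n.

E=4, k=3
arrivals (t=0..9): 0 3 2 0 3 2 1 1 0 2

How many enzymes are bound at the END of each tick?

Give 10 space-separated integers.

Answer: 0 3 4 4 4 4 4 4 4 4

Derivation:
t=0: arr=0 -> substrate=0 bound=0 product=0
t=1: arr=3 -> substrate=0 bound=3 product=0
t=2: arr=2 -> substrate=1 bound=4 product=0
t=3: arr=0 -> substrate=1 bound=4 product=0
t=4: arr=3 -> substrate=1 bound=4 product=3
t=5: arr=2 -> substrate=2 bound=4 product=4
t=6: arr=1 -> substrate=3 bound=4 product=4
t=7: arr=1 -> substrate=1 bound=4 product=7
t=8: arr=0 -> substrate=0 bound=4 product=8
t=9: arr=2 -> substrate=2 bound=4 product=8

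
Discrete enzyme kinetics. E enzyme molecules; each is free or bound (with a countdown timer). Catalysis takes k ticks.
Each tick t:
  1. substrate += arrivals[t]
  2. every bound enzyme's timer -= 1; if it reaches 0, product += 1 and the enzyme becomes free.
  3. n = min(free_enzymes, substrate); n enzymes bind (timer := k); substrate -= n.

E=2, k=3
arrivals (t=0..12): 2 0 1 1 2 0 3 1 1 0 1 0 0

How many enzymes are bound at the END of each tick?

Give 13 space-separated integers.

t=0: arr=2 -> substrate=0 bound=2 product=0
t=1: arr=0 -> substrate=0 bound=2 product=0
t=2: arr=1 -> substrate=1 bound=2 product=0
t=3: arr=1 -> substrate=0 bound=2 product=2
t=4: arr=2 -> substrate=2 bound=2 product=2
t=5: arr=0 -> substrate=2 bound=2 product=2
t=6: arr=3 -> substrate=3 bound=2 product=4
t=7: arr=1 -> substrate=4 bound=2 product=4
t=8: arr=1 -> substrate=5 bound=2 product=4
t=9: arr=0 -> substrate=3 bound=2 product=6
t=10: arr=1 -> substrate=4 bound=2 product=6
t=11: arr=0 -> substrate=4 bound=2 product=6
t=12: arr=0 -> substrate=2 bound=2 product=8

Answer: 2 2 2 2 2 2 2 2 2 2 2 2 2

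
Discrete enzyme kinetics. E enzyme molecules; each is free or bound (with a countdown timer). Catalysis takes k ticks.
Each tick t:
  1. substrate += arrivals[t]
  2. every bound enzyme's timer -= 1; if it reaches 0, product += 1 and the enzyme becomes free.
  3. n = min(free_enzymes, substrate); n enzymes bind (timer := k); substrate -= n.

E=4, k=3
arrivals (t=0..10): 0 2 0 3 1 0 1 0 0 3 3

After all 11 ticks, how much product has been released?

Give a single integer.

Answer: 7

Derivation:
t=0: arr=0 -> substrate=0 bound=0 product=0
t=1: arr=2 -> substrate=0 bound=2 product=0
t=2: arr=0 -> substrate=0 bound=2 product=0
t=3: arr=3 -> substrate=1 bound=4 product=0
t=4: arr=1 -> substrate=0 bound=4 product=2
t=5: arr=0 -> substrate=0 bound=4 product=2
t=6: arr=1 -> substrate=0 bound=3 product=4
t=7: arr=0 -> substrate=0 bound=1 product=6
t=8: arr=0 -> substrate=0 bound=1 product=6
t=9: arr=3 -> substrate=0 bound=3 product=7
t=10: arr=3 -> substrate=2 bound=4 product=7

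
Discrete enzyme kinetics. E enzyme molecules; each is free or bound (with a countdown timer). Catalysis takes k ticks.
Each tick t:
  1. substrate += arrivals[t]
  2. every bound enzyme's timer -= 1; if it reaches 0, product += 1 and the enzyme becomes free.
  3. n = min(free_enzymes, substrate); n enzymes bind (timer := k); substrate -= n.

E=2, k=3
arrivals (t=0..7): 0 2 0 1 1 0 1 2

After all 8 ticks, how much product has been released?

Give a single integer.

Answer: 4

Derivation:
t=0: arr=0 -> substrate=0 bound=0 product=0
t=1: arr=2 -> substrate=0 bound=2 product=0
t=2: arr=0 -> substrate=0 bound=2 product=0
t=3: arr=1 -> substrate=1 bound=2 product=0
t=4: arr=1 -> substrate=0 bound=2 product=2
t=5: arr=0 -> substrate=0 bound=2 product=2
t=6: arr=1 -> substrate=1 bound=2 product=2
t=7: arr=2 -> substrate=1 bound=2 product=4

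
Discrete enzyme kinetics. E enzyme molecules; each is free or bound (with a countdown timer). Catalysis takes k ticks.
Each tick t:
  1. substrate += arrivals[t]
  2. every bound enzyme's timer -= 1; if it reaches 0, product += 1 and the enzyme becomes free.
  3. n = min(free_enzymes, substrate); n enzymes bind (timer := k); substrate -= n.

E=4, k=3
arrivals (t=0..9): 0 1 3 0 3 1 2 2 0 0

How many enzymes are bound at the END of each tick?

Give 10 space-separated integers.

t=0: arr=0 -> substrate=0 bound=0 product=0
t=1: arr=1 -> substrate=0 bound=1 product=0
t=2: arr=3 -> substrate=0 bound=4 product=0
t=3: arr=0 -> substrate=0 bound=4 product=0
t=4: arr=3 -> substrate=2 bound=4 product=1
t=5: arr=1 -> substrate=0 bound=4 product=4
t=6: arr=2 -> substrate=2 bound=4 product=4
t=7: arr=2 -> substrate=3 bound=4 product=5
t=8: arr=0 -> substrate=0 bound=4 product=8
t=9: arr=0 -> substrate=0 bound=4 product=8

Answer: 0 1 4 4 4 4 4 4 4 4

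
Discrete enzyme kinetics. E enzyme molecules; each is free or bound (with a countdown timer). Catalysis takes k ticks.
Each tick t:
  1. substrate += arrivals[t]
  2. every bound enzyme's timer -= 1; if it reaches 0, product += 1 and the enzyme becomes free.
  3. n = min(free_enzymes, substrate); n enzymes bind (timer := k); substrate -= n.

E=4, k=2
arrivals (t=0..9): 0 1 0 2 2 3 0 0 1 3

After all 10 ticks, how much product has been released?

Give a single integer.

Answer: 8

Derivation:
t=0: arr=0 -> substrate=0 bound=0 product=0
t=1: arr=1 -> substrate=0 bound=1 product=0
t=2: arr=0 -> substrate=0 bound=1 product=0
t=3: arr=2 -> substrate=0 bound=2 product=1
t=4: arr=2 -> substrate=0 bound=4 product=1
t=5: arr=3 -> substrate=1 bound=4 product=3
t=6: arr=0 -> substrate=0 bound=3 product=5
t=7: arr=0 -> substrate=0 bound=1 product=7
t=8: arr=1 -> substrate=0 bound=1 product=8
t=9: arr=3 -> substrate=0 bound=4 product=8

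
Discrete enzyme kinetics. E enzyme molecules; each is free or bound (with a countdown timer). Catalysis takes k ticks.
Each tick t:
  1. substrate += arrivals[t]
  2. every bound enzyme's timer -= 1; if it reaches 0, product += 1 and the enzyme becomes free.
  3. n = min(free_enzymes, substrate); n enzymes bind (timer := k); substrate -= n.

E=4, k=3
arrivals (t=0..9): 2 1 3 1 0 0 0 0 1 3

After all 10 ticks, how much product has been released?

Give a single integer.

Answer: 7

Derivation:
t=0: arr=2 -> substrate=0 bound=2 product=0
t=1: arr=1 -> substrate=0 bound=3 product=0
t=2: arr=3 -> substrate=2 bound=4 product=0
t=3: arr=1 -> substrate=1 bound=4 product=2
t=4: arr=0 -> substrate=0 bound=4 product=3
t=5: arr=0 -> substrate=0 bound=3 product=4
t=6: arr=0 -> substrate=0 bound=1 product=6
t=7: arr=0 -> substrate=0 bound=0 product=7
t=8: arr=1 -> substrate=0 bound=1 product=7
t=9: arr=3 -> substrate=0 bound=4 product=7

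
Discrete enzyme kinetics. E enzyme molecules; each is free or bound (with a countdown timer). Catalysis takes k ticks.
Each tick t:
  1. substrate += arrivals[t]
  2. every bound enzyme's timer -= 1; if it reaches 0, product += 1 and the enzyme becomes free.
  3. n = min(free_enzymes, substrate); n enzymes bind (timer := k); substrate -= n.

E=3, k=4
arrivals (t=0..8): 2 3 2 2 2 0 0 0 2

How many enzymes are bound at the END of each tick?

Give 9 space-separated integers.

t=0: arr=2 -> substrate=0 bound=2 product=0
t=1: arr=3 -> substrate=2 bound=3 product=0
t=2: arr=2 -> substrate=4 bound=3 product=0
t=3: arr=2 -> substrate=6 bound=3 product=0
t=4: arr=2 -> substrate=6 bound=3 product=2
t=5: arr=0 -> substrate=5 bound=3 product=3
t=6: arr=0 -> substrate=5 bound=3 product=3
t=7: arr=0 -> substrate=5 bound=3 product=3
t=8: arr=2 -> substrate=5 bound=3 product=5

Answer: 2 3 3 3 3 3 3 3 3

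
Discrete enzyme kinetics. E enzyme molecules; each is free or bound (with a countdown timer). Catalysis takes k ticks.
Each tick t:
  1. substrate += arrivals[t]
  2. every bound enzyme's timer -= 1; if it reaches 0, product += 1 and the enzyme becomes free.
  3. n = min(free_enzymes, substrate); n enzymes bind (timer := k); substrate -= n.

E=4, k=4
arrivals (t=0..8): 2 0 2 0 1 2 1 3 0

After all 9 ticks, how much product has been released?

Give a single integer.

Answer: 5

Derivation:
t=0: arr=2 -> substrate=0 bound=2 product=0
t=1: arr=0 -> substrate=0 bound=2 product=0
t=2: arr=2 -> substrate=0 bound=4 product=0
t=3: arr=0 -> substrate=0 bound=4 product=0
t=4: arr=1 -> substrate=0 bound=3 product=2
t=5: arr=2 -> substrate=1 bound=4 product=2
t=6: arr=1 -> substrate=0 bound=4 product=4
t=7: arr=3 -> substrate=3 bound=4 product=4
t=8: arr=0 -> substrate=2 bound=4 product=5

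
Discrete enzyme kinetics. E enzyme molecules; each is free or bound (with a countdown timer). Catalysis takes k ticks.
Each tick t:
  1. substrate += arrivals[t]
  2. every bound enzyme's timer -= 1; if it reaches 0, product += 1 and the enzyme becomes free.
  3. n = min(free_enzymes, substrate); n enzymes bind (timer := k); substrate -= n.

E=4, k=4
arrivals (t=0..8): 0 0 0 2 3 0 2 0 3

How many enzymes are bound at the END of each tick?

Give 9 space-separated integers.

Answer: 0 0 0 2 4 4 4 4 4

Derivation:
t=0: arr=0 -> substrate=0 bound=0 product=0
t=1: arr=0 -> substrate=0 bound=0 product=0
t=2: arr=0 -> substrate=0 bound=0 product=0
t=3: arr=2 -> substrate=0 bound=2 product=0
t=4: arr=3 -> substrate=1 bound=4 product=0
t=5: arr=0 -> substrate=1 bound=4 product=0
t=6: arr=2 -> substrate=3 bound=4 product=0
t=7: arr=0 -> substrate=1 bound=4 product=2
t=8: arr=3 -> substrate=2 bound=4 product=4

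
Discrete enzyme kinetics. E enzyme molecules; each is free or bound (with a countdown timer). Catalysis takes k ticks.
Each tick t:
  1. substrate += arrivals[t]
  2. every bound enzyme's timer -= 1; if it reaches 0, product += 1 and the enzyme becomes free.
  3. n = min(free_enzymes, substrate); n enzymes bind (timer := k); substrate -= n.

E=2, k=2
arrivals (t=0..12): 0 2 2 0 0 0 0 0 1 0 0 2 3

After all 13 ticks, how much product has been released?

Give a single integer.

t=0: arr=0 -> substrate=0 bound=0 product=0
t=1: arr=2 -> substrate=0 bound=2 product=0
t=2: arr=2 -> substrate=2 bound=2 product=0
t=3: arr=0 -> substrate=0 bound=2 product=2
t=4: arr=0 -> substrate=0 bound=2 product=2
t=5: arr=0 -> substrate=0 bound=0 product=4
t=6: arr=0 -> substrate=0 bound=0 product=4
t=7: arr=0 -> substrate=0 bound=0 product=4
t=8: arr=1 -> substrate=0 bound=1 product=4
t=9: arr=0 -> substrate=0 bound=1 product=4
t=10: arr=0 -> substrate=0 bound=0 product=5
t=11: arr=2 -> substrate=0 bound=2 product=5
t=12: arr=3 -> substrate=3 bound=2 product=5

Answer: 5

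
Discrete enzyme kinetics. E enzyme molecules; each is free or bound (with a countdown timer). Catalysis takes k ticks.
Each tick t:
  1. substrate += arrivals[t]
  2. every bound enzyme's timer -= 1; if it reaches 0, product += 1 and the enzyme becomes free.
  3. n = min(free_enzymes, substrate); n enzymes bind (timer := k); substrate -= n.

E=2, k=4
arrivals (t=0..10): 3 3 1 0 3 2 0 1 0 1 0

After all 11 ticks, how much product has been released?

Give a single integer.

t=0: arr=3 -> substrate=1 bound=2 product=0
t=1: arr=3 -> substrate=4 bound=2 product=0
t=2: arr=1 -> substrate=5 bound=2 product=0
t=3: arr=0 -> substrate=5 bound=2 product=0
t=4: arr=3 -> substrate=6 bound=2 product=2
t=5: arr=2 -> substrate=8 bound=2 product=2
t=6: arr=0 -> substrate=8 bound=2 product=2
t=7: arr=1 -> substrate=9 bound=2 product=2
t=8: arr=0 -> substrate=7 bound=2 product=4
t=9: arr=1 -> substrate=8 bound=2 product=4
t=10: arr=0 -> substrate=8 bound=2 product=4

Answer: 4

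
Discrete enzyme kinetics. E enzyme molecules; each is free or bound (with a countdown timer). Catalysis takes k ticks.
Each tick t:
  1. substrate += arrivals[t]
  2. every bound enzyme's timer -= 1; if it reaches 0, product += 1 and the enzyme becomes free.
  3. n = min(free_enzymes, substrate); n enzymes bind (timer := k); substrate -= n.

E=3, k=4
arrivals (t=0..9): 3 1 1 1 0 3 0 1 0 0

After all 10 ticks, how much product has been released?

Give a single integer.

Answer: 6

Derivation:
t=0: arr=3 -> substrate=0 bound=3 product=0
t=1: arr=1 -> substrate=1 bound=3 product=0
t=2: arr=1 -> substrate=2 bound=3 product=0
t=3: arr=1 -> substrate=3 bound=3 product=0
t=4: arr=0 -> substrate=0 bound=3 product=3
t=5: arr=3 -> substrate=3 bound=3 product=3
t=6: arr=0 -> substrate=3 bound=3 product=3
t=7: arr=1 -> substrate=4 bound=3 product=3
t=8: arr=0 -> substrate=1 bound=3 product=6
t=9: arr=0 -> substrate=1 bound=3 product=6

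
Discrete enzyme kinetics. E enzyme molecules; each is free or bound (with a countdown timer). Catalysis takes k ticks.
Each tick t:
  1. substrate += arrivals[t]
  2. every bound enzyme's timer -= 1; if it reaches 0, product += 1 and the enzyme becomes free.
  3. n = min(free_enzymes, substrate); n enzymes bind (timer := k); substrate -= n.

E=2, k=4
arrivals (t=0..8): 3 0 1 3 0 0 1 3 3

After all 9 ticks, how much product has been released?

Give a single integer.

Answer: 4

Derivation:
t=0: arr=3 -> substrate=1 bound=2 product=0
t=1: arr=0 -> substrate=1 bound=2 product=0
t=2: arr=1 -> substrate=2 bound=2 product=0
t=3: arr=3 -> substrate=5 bound=2 product=0
t=4: arr=0 -> substrate=3 bound=2 product=2
t=5: arr=0 -> substrate=3 bound=2 product=2
t=6: arr=1 -> substrate=4 bound=2 product=2
t=7: arr=3 -> substrate=7 bound=2 product=2
t=8: arr=3 -> substrate=8 bound=2 product=4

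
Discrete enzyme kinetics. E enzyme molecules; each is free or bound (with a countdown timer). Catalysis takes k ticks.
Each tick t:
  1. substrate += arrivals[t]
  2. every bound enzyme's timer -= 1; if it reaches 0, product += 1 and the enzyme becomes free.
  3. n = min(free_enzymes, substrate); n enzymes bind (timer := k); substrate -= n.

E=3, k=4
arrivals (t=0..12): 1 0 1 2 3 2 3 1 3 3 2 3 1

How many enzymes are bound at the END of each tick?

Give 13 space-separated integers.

t=0: arr=1 -> substrate=0 bound=1 product=0
t=1: arr=0 -> substrate=0 bound=1 product=0
t=2: arr=1 -> substrate=0 bound=2 product=0
t=3: arr=2 -> substrate=1 bound=3 product=0
t=4: arr=3 -> substrate=3 bound=3 product=1
t=5: arr=2 -> substrate=5 bound=3 product=1
t=6: arr=3 -> substrate=7 bound=3 product=2
t=7: arr=1 -> substrate=7 bound=3 product=3
t=8: arr=3 -> substrate=9 bound=3 product=4
t=9: arr=3 -> substrate=12 bound=3 product=4
t=10: arr=2 -> substrate=13 bound=3 product=5
t=11: arr=3 -> substrate=15 bound=3 product=6
t=12: arr=1 -> substrate=15 bound=3 product=7

Answer: 1 1 2 3 3 3 3 3 3 3 3 3 3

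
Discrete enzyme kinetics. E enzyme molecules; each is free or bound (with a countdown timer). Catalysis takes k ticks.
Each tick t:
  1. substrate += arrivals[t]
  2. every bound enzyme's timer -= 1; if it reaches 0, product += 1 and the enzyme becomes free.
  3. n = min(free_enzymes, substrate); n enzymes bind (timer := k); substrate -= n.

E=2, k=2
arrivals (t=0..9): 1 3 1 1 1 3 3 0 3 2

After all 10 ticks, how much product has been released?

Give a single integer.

Answer: 8

Derivation:
t=0: arr=1 -> substrate=0 bound=1 product=0
t=1: arr=3 -> substrate=2 bound=2 product=0
t=2: arr=1 -> substrate=2 bound=2 product=1
t=3: arr=1 -> substrate=2 bound=2 product=2
t=4: arr=1 -> substrate=2 bound=2 product=3
t=5: arr=3 -> substrate=4 bound=2 product=4
t=6: arr=3 -> substrate=6 bound=2 product=5
t=7: arr=0 -> substrate=5 bound=2 product=6
t=8: arr=3 -> substrate=7 bound=2 product=7
t=9: arr=2 -> substrate=8 bound=2 product=8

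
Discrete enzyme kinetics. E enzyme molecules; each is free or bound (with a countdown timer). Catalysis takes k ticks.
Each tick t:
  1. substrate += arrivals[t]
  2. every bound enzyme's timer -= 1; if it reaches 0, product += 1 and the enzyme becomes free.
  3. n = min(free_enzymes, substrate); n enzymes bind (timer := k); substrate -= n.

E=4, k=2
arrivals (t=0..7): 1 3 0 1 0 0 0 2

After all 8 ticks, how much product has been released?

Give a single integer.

Answer: 5

Derivation:
t=0: arr=1 -> substrate=0 bound=1 product=0
t=1: arr=3 -> substrate=0 bound=4 product=0
t=2: arr=0 -> substrate=0 bound=3 product=1
t=3: arr=1 -> substrate=0 bound=1 product=4
t=4: arr=0 -> substrate=0 bound=1 product=4
t=5: arr=0 -> substrate=0 bound=0 product=5
t=6: arr=0 -> substrate=0 bound=0 product=5
t=7: arr=2 -> substrate=0 bound=2 product=5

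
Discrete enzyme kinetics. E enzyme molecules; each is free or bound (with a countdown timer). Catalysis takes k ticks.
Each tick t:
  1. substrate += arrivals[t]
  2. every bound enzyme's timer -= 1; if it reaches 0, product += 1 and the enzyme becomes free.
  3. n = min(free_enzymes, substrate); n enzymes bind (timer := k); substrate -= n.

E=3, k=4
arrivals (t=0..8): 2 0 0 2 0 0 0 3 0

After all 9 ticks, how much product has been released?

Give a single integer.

Answer: 4

Derivation:
t=0: arr=2 -> substrate=0 bound=2 product=0
t=1: arr=0 -> substrate=0 bound=2 product=0
t=2: arr=0 -> substrate=0 bound=2 product=0
t=3: arr=2 -> substrate=1 bound=3 product=0
t=4: arr=0 -> substrate=0 bound=2 product=2
t=5: arr=0 -> substrate=0 bound=2 product=2
t=6: arr=0 -> substrate=0 bound=2 product=2
t=7: arr=3 -> substrate=1 bound=3 product=3
t=8: arr=0 -> substrate=0 bound=3 product=4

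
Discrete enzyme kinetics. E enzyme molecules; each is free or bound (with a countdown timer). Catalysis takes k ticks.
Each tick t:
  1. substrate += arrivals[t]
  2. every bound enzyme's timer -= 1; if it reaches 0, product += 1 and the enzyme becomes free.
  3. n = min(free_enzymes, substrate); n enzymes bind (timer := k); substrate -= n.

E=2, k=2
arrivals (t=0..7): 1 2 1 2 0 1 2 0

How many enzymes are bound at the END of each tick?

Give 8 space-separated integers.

t=0: arr=1 -> substrate=0 bound=1 product=0
t=1: arr=2 -> substrate=1 bound=2 product=0
t=2: arr=1 -> substrate=1 bound=2 product=1
t=3: arr=2 -> substrate=2 bound=2 product=2
t=4: arr=0 -> substrate=1 bound=2 product=3
t=5: arr=1 -> substrate=1 bound=2 product=4
t=6: arr=2 -> substrate=2 bound=2 product=5
t=7: arr=0 -> substrate=1 bound=2 product=6

Answer: 1 2 2 2 2 2 2 2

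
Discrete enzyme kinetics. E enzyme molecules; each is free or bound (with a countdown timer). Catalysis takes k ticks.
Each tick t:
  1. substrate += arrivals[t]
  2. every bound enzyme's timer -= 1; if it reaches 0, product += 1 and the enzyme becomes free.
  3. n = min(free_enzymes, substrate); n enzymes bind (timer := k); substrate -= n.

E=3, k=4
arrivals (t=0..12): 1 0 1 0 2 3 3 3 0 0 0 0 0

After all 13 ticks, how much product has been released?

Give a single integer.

Answer: 7

Derivation:
t=0: arr=1 -> substrate=0 bound=1 product=0
t=1: arr=0 -> substrate=0 bound=1 product=0
t=2: arr=1 -> substrate=0 bound=2 product=0
t=3: arr=0 -> substrate=0 bound=2 product=0
t=4: arr=2 -> substrate=0 bound=3 product=1
t=5: arr=3 -> substrate=3 bound=3 product=1
t=6: arr=3 -> substrate=5 bound=3 product=2
t=7: arr=3 -> substrate=8 bound=3 product=2
t=8: arr=0 -> substrate=6 bound=3 product=4
t=9: arr=0 -> substrate=6 bound=3 product=4
t=10: arr=0 -> substrate=5 bound=3 product=5
t=11: arr=0 -> substrate=5 bound=3 product=5
t=12: arr=0 -> substrate=3 bound=3 product=7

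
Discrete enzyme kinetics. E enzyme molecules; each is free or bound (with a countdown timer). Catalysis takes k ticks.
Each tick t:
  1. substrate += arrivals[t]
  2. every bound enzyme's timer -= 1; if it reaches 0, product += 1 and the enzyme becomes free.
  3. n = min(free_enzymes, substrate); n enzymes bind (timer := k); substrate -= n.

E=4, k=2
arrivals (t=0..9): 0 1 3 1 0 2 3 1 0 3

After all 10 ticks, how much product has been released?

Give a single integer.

t=0: arr=0 -> substrate=0 bound=0 product=0
t=1: arr=1 -> substrate=0 bound=1 product=0
t=2: arr=3 -> substrate=0 bound=4 product=0
t=3: arr=1 -> substrate=0 bound=4 product=1
t=4: arr=0 -> substrate=0 bound=1 product=4
t=5: arr=2 -> substrate=0 bound=2 product=5
t=6: arr=3 -> substrate=1 bound=4 product=5
t=7: arr=1 -> substrate=0 bound=4 product=7
t=8: arr=0 -> substrate=0 bound=2 product=9
t=9: arr=3 -> substrate=0 bound=3 product=11

Answer: 11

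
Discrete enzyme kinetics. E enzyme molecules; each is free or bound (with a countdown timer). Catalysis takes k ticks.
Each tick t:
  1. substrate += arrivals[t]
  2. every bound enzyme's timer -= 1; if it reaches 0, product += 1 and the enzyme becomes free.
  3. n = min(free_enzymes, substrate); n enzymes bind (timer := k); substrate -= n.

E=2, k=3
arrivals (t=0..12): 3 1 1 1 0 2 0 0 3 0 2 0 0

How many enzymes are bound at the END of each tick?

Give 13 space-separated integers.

t=0: arr=3 -> substrate=1 bound=2 product=0
t=1: arr=1 -> substrate=2 bound=2 product=0
t=2: arr=1 -> substrate=3 bound=2 product=0
t=3: arr=1 -> substrate=2 bound=2 product=2
t=4: arr=0 -> substrate=2 bound=2 product=2
t=5: arr=2 -> substrate=4 bound=2 product=2
t=6: arr=0 -> substrate=2 bound=2 product=4
t=7: arr=0 -> substrate=2 bound=2 product=4
t=8: arr=3 -> substrate=5 bound=2 product=4
t=9: arr=0 -> substrate=3 bound=2 product=6
t=10: arr=2 -> substrate=5 bound=2 product=6
t=11: arr=0 -> substrate=5 bound=2 product=6
t=12: arr=0 -> substrate=3 bound=2 product=8

Answer: 2 2 2 2 2 2 2 2 2 2 2 2 2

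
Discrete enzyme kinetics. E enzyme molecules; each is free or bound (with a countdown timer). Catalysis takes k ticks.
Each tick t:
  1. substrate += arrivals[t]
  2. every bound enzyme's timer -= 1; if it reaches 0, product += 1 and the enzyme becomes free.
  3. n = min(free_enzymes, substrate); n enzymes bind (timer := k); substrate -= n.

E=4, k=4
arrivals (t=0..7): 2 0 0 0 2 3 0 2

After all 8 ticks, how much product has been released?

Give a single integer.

t=0: arr=2 -> substrate=0 bound=2 product=0
t=1: arr=0 -> substrate=0 bound=2 product=0
t=2: arr=0 -> substrate=0 bound=2 product=0
t=3: arr=0 -> substrate=0 bound=2 product=0
t=4: arr=2 -> substrate=0 bound=2 product=2
t=5: arr=3 -> substrate=1 bound=4 product=2
t=6: arr=0 -> substrate=1 bound=4 product=2
t=7: arr=2 -> substrate=3 bound=4 product=2

Answer: 2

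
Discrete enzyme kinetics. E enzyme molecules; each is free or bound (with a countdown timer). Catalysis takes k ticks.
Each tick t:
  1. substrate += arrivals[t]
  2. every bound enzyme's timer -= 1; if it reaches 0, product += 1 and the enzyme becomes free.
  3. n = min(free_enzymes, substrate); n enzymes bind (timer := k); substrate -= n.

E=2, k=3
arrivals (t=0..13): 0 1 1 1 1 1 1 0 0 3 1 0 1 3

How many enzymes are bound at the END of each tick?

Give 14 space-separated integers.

t=0: arr=0 -> substrate=0 bound=0 product=0
t=1: arr=1 -> substrate=0 bound=1 product=0
t=2: arr=1 -> substrate=0 bound=2 product=0
t=3: arr=1 -> substrate=1 bound=2 product=0
t=4: arr=1 -> substrate=1 bound=2 product=1
t=5: arr=1 -> substrate=1 bound=2 product=2
t=6: arr=1 -> substrate=2 bound=2 product=2
t=7: arr=0 -> substrate=1 bound=2 product=3
t=8: arr=0 -> substrate=0 bound=2 product=4
t=9: arr=3 -> substrate=3 bound=2 product=4
t=10: arr=1 -> substrate=3 bound=2 product=5
t=11: arr=0 -> substrate=2 bound=2 product=6
t=12: arr=1 -> substrate=3 bound=2 product=6
t=13: arr=3 -> substrate=5 bound=2 product=7

Answer: 0 1 2 2 2 2 2 2 2 2 2 2 2 2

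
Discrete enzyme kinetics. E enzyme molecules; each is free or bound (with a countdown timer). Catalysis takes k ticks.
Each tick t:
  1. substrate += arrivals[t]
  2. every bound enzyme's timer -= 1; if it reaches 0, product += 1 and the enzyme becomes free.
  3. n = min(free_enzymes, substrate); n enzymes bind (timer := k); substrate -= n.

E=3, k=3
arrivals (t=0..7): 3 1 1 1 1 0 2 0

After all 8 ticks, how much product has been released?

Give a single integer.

t=0: arr=3 -> substrate=0 bound=3 product=0
t=1: arr=1 -> substrate=1 bound=3 product=0
t=2: arr=1 -> substrate=2 bound=3 product=0
t=3: arr=1 -> substrate=0 bound=3 product=3
t=4: arr=1 -> substrate=1 bound=3 product=3
t=5: arr=0 -> substrate=1 bound=3 product=3
t=6: arr=2 -> substrate=0 bound=3 product=6
t=7: arr=0 -> substrate=0 bound=3 product=6

Answer: 6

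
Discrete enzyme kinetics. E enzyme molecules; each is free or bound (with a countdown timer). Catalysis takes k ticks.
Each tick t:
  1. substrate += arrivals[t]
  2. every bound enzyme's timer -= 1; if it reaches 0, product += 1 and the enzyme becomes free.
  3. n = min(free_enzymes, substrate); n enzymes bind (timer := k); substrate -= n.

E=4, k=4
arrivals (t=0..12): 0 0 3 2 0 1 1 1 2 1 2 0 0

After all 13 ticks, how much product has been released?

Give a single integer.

t=0: arr=0 -> substrate=0 bound=0 product=0
t=1: arr=0 -> substrate=0 bound=0 product=0
t=2: arr=3 -> substrate=0 bound=3 product=0
t=3: arr=2 -> substrate=1 bound=4 product=0
t=4: arr=0 -> substrate=1 bound=4 product=0
t=5: arr=1 -> substrate=2 bound=4 product=0
t=6: arr=1 -> substrate=0 bound=4 product=3
t=7: arr=1 -> substrate=0 bound=4 product=4
t=8: arr=2 -> substrate=2 bound=4 product=4
t=9: arr=1 -> substrate=3 bound=4 product=4
t=10: arr=2 -> substrate=2 bound=4 product=7
t=11: arr=0 -> substrate=1 bound=4 product=8
t=12: arr=0 -> substrate=1 bound=4 product=8

Answer: 8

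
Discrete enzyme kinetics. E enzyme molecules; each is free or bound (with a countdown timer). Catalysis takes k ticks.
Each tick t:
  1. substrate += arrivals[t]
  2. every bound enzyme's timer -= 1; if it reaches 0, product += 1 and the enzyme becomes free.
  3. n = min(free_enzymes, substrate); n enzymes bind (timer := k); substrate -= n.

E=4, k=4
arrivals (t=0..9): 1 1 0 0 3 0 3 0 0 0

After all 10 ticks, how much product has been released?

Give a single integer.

Answer: 5

Derivation:
t=0: arr=1 -> substrate=0 bound=1 product=0
t=1: arr=1 -> substrate=0 bound=2 product=0
t=2: arr=0 -> substrate=0 bound=2 product=0
t=3: arr=0 -> substrate=0 bound=2 product=0
t=4: arr=3 -> substrate=0 bound=4 product=1
t=5: arr=0 -> substrate=0 bound=3 product=2
t=6: arr=3 -> substrate=2 bound=4 product=2
t=7: arr=0 -> substrate=2 bound=4 product=2
t=8: arr=0 -> substrate=0 bound=3 product=5
t=9: arr=0 -> substrate=0 bound=3 product=5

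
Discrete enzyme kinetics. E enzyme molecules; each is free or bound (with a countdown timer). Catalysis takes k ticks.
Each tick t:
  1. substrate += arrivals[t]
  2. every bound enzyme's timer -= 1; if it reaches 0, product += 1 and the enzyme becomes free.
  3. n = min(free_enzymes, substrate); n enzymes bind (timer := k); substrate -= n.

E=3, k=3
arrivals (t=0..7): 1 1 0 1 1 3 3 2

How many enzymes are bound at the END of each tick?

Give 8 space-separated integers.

Answer: 1 2 2 2 2 3 3 3

Derivation:
t=0: arr=1 -> substrate=0 bound=1 product=0
t=1: arr=1 -> substrate=0 bound=2 product=0
t=2: arr=0 -> substrate=0 bound=2 product=0
t=3: arr=1 -> substrate=0 bound=2 product=1
t=4: arr=1 -> substrate=0 bound=2 product=2
t=5: arr=3 -> substrate=2 bound=3 product=2
t=6: arr=3 -> substrate=4 bound=3 product=3
t=7: arr=2 -> substrate=5 bound=3 product=4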